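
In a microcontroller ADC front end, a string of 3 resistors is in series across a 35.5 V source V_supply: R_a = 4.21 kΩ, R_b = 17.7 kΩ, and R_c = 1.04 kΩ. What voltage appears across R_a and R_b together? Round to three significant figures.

V ≈ 33.9 V

Total series resistance ΣR = 4.21 + 17.7 + 1.04 = 22.95 kΩ.
R_{R_a..R_b} = 4.21 + 17.7 = 21.91 kΩ.
By the voltage-divider rule, V = 35.5 × 21.91/22.95 = 33.89 V.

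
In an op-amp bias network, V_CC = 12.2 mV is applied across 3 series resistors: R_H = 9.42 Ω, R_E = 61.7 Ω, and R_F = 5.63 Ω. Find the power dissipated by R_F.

ΣR = 76.75 Ω → I = 12.2/76.75 = 0.1590 mA.
P = I²R = 0.02527 × 5.63 = 0.1423 µW.

P ≈ 0.142 µW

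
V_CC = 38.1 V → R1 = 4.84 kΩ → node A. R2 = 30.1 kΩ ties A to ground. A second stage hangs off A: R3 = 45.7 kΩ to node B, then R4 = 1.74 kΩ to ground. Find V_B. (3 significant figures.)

Node A sees R2 in parallel with the series input of stage 2, R3 + R4 = 47.44 kΩ.
Effective lower resistance at A: R2 ‖ 47.44 = 18.42 kΩ.
V_A = 38.1 × 18.42/(4.84 + 18.42) = 30.17 V.
V_B = V_A × 0.03668 = 1.107 V.

V_B ≈ 1.11 V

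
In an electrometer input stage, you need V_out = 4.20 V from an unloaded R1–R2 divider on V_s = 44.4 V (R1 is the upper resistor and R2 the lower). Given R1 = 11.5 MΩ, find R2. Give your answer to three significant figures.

Required fraction k = V_out/V_s = 0.09459.
Rearranging, R2 = R1·k/(1−k) = 11.5 × 0.1045 = 1.201 MΩ.

R2 ≈ 1.20 MΩ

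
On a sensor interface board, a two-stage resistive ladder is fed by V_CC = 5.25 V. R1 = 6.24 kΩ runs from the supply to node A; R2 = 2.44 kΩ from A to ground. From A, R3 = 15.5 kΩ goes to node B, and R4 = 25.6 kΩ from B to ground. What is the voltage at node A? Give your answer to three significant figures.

The second stage (R3 + R4 = 41.10 kΩ) loads node A in parallel with R2.
Effective lower resistance at A: R2 ‖ 41.10 = 2.303 kΩ.
V_A = 5.25 × 2.303/(6.24 + 2.303) = 1.415 V.

V_A ≈ 1.42 V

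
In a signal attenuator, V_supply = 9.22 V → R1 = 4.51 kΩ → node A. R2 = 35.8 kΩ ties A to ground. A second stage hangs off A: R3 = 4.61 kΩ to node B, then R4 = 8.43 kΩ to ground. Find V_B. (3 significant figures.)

V_B ≈ 4.05 V

Node A sees R2 in parallel with the series input of stage 2, R3 + R4 = 13.04 kΩ.
R2 ‖ (R3+R4) = 9.558 kΩ.
First divider: V_A = V_supply · 9.558/(4.51 + 9.558) = 6.264 V.
V_B = V_A × 0.6465 = 4.050 V.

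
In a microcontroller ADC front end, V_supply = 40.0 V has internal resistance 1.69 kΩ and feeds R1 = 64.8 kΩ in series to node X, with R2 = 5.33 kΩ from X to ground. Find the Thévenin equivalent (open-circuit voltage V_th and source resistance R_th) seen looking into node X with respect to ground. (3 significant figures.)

V_th ≈ 2.97 V, R_th ≈ 4.93 kΩ

R1' = 1.69 + 64.8 = 66.49 kΩ (source resistance + R1).
With X open, the divider is unloaded: V_th = 40.0 × 5.33/71.82 = 2.969 V.
Zeroing V_supply shorts the top of R1' to ground, so R_th = R1' ‖ R2 = 4.934 kΩ.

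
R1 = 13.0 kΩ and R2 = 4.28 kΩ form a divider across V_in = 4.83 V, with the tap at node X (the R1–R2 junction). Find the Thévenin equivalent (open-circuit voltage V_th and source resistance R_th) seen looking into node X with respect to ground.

With X open, the divider is unloaded: V_th = 4.83 × 4.28/17.28 = 1.196 V.
Zeroing V_in shorts the top of R1 to ground, so R_th = R1 ‖ R2 = 3.220 kΩ.

V_th ≈ 1.20 V, R_th ≈ 3.22 kΩ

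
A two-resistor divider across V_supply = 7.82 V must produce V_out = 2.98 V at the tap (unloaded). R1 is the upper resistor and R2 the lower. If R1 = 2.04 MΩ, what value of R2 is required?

Required fraction k = V_out/V_supply = 0.3811.
R2 = R1 · 0.3811/(1 − 0.3811) = 1.256 MΩ.

R2 ≈ 1.26 MΩ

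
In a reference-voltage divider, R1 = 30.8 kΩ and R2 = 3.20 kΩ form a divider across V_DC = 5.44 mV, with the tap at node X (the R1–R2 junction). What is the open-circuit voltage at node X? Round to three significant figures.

V_th ≈ 0.512 mV

Open-circuit (no load on X): V_th = V_DC · R2/(R1 + R2) = 5.44 × 3.20/(30.80 + 3.20) = 0.5120 mV.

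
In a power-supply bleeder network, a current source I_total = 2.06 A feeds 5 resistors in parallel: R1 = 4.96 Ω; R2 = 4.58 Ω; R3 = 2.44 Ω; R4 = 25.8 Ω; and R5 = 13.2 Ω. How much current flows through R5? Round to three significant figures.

I ≈ 0.165 A

Total conductance ΣG = 1/4.96 + 1/4.58 + 1/2.44 + 1/25.8 + 1/13.2 = 0.9443 (units of 1/Ω).
By the current-divider rule, I = I_total · G_k/ΣG = 2.06 × 0.08023 = 0.1653 A.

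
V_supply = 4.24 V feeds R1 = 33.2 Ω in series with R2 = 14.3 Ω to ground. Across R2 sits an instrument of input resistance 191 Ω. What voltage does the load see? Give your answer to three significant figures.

V_out ≈ 1.21 V

The load sits in parallel with R2, giving an effective lower resistance R2' = R2·R_L/(R2+R_L) = 13.30 Ω.
Now apply the divider: V_out = 4.24 × 0.2861 = 1.213 V.
(Unloaded it would be 1.28 V; the load pulls it down.)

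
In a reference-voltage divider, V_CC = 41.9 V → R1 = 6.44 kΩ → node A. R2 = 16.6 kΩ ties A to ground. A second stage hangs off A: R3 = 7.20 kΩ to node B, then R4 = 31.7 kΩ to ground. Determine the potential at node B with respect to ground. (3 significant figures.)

V_B ≈ 22.0 V

Node A sees R2 in parallel with the series input of stage 2, R3 + R4 = 38.90 kΩ.
R2 ‖ (R3+R4) = 11.63 kΩ.
So V_A = 41.9 × 0.6437 = 26.97 V.
V_B = V_A × 0.8149 = 21.98 V.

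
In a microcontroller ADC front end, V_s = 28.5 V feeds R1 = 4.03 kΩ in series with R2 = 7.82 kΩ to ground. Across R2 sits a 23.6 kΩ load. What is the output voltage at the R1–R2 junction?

First combine the lower leg with the load: R2 ‖ R_L = 5.874 kΩ.
Now apply the divider: V_out = 28.5 × 0.5931 = 16.90 V.
(Unloaded it would be 18.8 V; the load pulls it down.)

V_out ≈ 16.9 V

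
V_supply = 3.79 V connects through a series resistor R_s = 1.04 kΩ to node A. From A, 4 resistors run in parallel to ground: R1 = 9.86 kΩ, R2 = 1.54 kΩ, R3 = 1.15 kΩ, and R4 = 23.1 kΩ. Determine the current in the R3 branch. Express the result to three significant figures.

Equivalent of the parallel group: R_p = 0.6011 kΩ.
Node voltage V_A = V_supply · R_p/(R_s + R_p) = 3.79 × 0.3663 = 1.388 V.
I(R3) = V_A / R3 = 1.388/1.15 = 1.207 mA.
(Equivalently: I_total = 2.309 mA, then current-divider fraction G_k/ΣG = 0.5227.)

I ≈ 1.21 mA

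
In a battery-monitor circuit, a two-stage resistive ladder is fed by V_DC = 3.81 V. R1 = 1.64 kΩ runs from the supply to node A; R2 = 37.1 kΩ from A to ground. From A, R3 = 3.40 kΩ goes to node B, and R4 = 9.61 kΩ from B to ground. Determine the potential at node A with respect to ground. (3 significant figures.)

V_A ≈ 3.26 V

Looking into the second stage from A: R3 + R4 = 13.01 kΩ appears in parallel with R2.
R2 ‖ (R3+R4) = 9.632 kΩ.
First divider: V_A = V_DC · 9.632/(1.64 + 9.632) = 3.256 V.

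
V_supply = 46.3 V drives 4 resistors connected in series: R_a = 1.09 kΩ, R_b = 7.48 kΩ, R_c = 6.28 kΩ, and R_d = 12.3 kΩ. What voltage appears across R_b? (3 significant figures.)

Total series resistance ΣR = 1.09 + 7.48 + 6.28 + 12.3 = 27.15 kΩ.
By the voltage-divider rule, V = 46.3 × 7.480/27.15 = 12.76 V.

V ≈ 12.8 V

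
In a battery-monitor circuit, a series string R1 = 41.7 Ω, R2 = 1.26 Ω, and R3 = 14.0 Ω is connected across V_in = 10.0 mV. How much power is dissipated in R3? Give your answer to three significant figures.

P ≈ 0.432 µW

ΣR = 56.96 Ω → I = 10.0/56.96 = 0.1756 mA.
P = I²R = 0.03082 × 14.0 = 0.4315 µW.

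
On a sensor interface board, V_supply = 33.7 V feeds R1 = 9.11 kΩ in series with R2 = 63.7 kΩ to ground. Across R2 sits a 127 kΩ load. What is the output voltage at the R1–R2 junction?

First combine the lower leg with the load: R2 ‖ R_L = 42.42 kΩ.
Then V_out = V_supply · R2'/(R1 + R2') = 33.7 × 42.42/51.53 = 27.74 V.

V_out ≈ 27.7 V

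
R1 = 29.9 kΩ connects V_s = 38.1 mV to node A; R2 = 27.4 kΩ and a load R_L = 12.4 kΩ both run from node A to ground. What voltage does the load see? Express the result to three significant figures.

R2 ‖ R_L = (27.4 × 12.4)/(27.4 + 12.4) = 8.537 kΩ.
Then V_out = V_s · R2'/(R1 + R2') = 38.1 × 8.537/38.44 = 8.462 mV.

V_out ≈ 8.46 mV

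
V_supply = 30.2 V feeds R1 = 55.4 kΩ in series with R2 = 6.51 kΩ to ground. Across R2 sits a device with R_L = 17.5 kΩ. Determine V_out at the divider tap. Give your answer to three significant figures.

The load sits in parallel with R2, giving an effective lower resistance R2' = R2·R_L/(R2+R_L) = 4.745 kΩ.
Now apply the divider: V_out = 30.2 × 0.07889 = 2.383 V.
(Unloaded it would be 3.18 V; the load pulls it down.)

V_out ≈ 2.38 V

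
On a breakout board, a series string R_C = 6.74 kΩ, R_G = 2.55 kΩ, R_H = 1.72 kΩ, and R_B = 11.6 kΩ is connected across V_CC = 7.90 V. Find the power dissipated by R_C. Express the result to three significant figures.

P ≈ 0.823 mW

The common current is I = 7.90/22.61 = 0.3494 mA.
P(R_C) = I²·R_C = (0.3494)² × 6.74 = 0.8228 mW.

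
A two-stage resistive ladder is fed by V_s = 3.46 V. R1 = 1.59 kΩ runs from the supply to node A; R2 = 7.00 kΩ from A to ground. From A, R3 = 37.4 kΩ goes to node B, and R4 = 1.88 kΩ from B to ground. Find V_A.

V_A ≈ 2.73 V

Looking into the second stage from A: R3 + R4 = 39.28 kΩ appears in parallel with R2.
Effective lower resistance at A: R2 ‖ 39.28 = 5.941 kΩ.
First divider: V_A = V_s · 5.941/(1.59 + 5.941) = 2.730 V.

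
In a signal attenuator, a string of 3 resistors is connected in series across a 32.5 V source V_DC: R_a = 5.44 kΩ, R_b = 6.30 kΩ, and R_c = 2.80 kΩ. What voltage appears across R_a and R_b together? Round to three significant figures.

V ≈ 26.2 V

ΣR = 5.44 + 6.30 + 2.80 = 14.54 kΩ.
R_{R_a..R_b} = 5.44 + 6.30 = 11.74 kΩ.
Voltage divider: V = V_DC · (11.74 / 14.54) = 32.5 × 0.8074 = 26.24 V.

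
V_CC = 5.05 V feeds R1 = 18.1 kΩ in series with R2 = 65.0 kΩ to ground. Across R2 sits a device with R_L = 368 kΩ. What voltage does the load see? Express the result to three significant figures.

V_out ≈ 3.80 V

The load sits in parallel with R2, giving an effective lower resistance R2' = R2·R_L/(R2+R_L) = 55.24 kΩ.
Voltage divider with the loaded lower leg: V_out = 5.05 × 55.24/(18.1 + 55.24) = 5.05 × 0.7532 = 3.804 V.
(Unloaded it would be 3.95 V; the load pulls it down.)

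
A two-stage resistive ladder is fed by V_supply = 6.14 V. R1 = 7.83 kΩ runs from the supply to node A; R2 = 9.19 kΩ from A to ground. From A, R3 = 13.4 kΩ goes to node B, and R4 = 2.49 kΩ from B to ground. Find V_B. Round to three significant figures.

V_B ≈ 0.410 V

Looking into the second stage from A: R3 + R4 = 15.89 kΩ appears in parallel with R2.
R2 ‖ (R3+R4) = 5.823 kΩ.
First divider: V_A = V_supply · 5.823/(7.83 + 5.823) = 2.619 V.
Then the unloaded second divider: V_B = V_A × R4/(R3+R4) = 2.619 × 0.1567 = 0.4103 V.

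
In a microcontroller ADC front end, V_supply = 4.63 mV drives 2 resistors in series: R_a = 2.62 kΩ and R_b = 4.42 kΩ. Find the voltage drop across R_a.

V ≈ 1.72 mV

ΣR = 2.62 + 4.42 = 7.040 kΩ.
V = V_supply · R/ΣR = 4.63 × 0.3722 = 1.723 mV.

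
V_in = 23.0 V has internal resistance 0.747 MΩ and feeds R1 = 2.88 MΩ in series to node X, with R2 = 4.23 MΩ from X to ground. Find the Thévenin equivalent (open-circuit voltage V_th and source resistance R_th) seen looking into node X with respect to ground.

R1' = 0.747 + 2.88 = 3.627 MΩ (source resistance + R1).
V_th is the unloaded tap voltage: V_in · R2/(R1'+R2) = 23.0 × 0.5384 = 12.38 V.
Looking into X with the source shorted: R_th = R1'·R2/(R1'+R2) = 3.627 × 4.23/7.857 = 1.953 MΩ.

V_th ≈ 12.4 V, R_th ≈ 1.95 MΩ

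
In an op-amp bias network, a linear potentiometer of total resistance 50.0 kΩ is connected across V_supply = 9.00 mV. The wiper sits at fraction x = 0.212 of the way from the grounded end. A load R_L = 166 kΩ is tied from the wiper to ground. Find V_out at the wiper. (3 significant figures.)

V_out ≈ 1.82 mV

The pot divides into 39.40 kΩ above the wiper and 10.60 kΩ below.
R_L loads the lower segment: effective lower R = 9.964 kΩ.
V_out = 9.00 × 9.964/(39.40 + 9.964) = 1.817 mV.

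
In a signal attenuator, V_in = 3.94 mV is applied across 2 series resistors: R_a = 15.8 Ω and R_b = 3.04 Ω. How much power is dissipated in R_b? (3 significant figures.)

Series current I = V_in/ΣR = 3.94/18.84 = 0.2091 mA.
P(R_b) = I²·R_b = (0.2091)² × 3.04 = 0.1330 µW.

P ≈ 0.133 µW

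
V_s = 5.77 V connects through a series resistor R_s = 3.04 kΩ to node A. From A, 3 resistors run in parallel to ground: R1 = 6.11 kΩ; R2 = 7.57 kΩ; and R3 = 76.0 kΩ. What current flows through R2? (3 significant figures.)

Combine the parallel branches: R_p = (1/6.11 + 1/7.57 + 1/76.0)⁻¹ = 3.237 kΩ.
Node voltage V_A = V_s · R_p/(R_s + R_p) = 5.77 × 0.5157 = 2.976 V.
Branch current I = V_A/R2 = 2.976/7.57 = 0.3931 mA.

I ≈ 0.393 mA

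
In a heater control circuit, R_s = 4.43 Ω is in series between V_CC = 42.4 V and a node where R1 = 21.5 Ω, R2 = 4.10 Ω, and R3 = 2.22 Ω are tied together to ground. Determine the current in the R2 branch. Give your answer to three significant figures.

Equivalent of the parallel group: R_p = 1.350 Ω.
V_A by voltage divider: V_A = 42.4 × 1.350/(4.43 + 1.350) = 9.902 V.
Branch current I = V_A/R2 = 9.902/4.10 = 2.415 A.
(Equivalently: I_total = 7.336 A, then current-divider fraction G_k/ΣG = 0.3292.)

I ≈ 2.42 A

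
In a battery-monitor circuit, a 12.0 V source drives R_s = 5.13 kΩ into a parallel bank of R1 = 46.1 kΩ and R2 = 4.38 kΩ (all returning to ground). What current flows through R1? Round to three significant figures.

I ≈ 0.114 mA

Parallel bank: R_p = 1/(1/46.1 + 1/4.38) = 4.000 kΩ.
V_A = 12.0 × 4.000/9.130 = 5.257 V.
Branch current I = V_A/R1 = 5.257/46.1 = 0.1140 mA.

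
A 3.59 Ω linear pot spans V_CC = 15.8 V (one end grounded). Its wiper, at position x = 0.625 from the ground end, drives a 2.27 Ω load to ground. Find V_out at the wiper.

V_out ≈ 7.20 V

Split the track: R_lower = x·R_p = 2.244 Ω, R_upper = (1−x)·R_p = 1.346 Ω.
(x·R_p) ‖ R_L = 1.128 Ω.
Loaded-divider output: V_out = 15.8 × 0.4560 = 7.205 V.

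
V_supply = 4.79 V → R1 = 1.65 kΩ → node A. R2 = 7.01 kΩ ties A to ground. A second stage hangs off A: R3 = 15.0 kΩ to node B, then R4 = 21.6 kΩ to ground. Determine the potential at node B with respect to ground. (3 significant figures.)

V_B ≈ 2.21 V

Node A sees R2 in parallel with the series input of stage 2, R3 + R4 = 36.60 kΩ.
Effective lower resistance at A: R2 ‖ 36.60 = 5.883 kΩ.
V_A = 4.79 × 5.883/(1.65 + 5.883) = 3.741 V.
V_B = V_A × 0.5902 = 2.208 V.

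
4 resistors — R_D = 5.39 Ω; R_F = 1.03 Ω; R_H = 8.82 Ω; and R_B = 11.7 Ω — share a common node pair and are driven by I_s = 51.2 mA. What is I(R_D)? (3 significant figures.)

I ≈ 7.01 mA

ΣG = 1/5.39 + 1/1.03 + 1/8.82 + 1/11.7 = 1.355.
Current divider: I(R_D) = I_s · G_k/ΣG = 51.2 × (0.1855/1.355) = 51.2 × 0.1369 = 7.009 mA.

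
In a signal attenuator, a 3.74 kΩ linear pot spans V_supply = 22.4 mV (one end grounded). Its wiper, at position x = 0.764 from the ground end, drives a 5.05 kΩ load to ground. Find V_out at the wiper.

Lower segment x·R_p = 2.857 kΩ; upper segment (1−x)·R_p = 0.8826 kΩ.
(x·R_p) ‖ R_L = 1.825 kΩ.
Loaded-divider output: V_out = 22.4 × 0.6740 = 15.10 mV.

V_out ≈ 15.1 mV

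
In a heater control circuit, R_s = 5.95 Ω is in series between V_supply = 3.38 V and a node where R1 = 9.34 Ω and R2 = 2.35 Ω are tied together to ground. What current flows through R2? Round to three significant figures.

I ≈ 0.345 A

Parallel bank: R_p = 1/(1/9.34 + 1/2.35) = 1.878 Ω.
Node voltage V_A = V_supply · R_p/(R_s + R_p) = 3.38 × 0.2399 = 0.8108 V.
Branch current I = V_A/R2 = 0.8108/2.35 = 0.3450 A.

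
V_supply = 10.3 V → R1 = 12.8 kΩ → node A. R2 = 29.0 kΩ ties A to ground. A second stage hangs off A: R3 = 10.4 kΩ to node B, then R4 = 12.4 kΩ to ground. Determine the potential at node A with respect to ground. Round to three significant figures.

Node A sees R2 in parallel with the series input of stage 2, R3 + R4 = 22.80 kΩ.
Effective lower resistance at A: R2 ‖ 22.80 = 12.76 kΩ.
V_A = 10.3 × 12.76/(12.8 + 12.76) = 5.143 V.

V_A ≈ 5.14 V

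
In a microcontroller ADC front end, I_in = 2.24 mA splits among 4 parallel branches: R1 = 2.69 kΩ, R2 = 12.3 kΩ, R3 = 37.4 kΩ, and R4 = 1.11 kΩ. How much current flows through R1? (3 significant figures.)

I ≈ 0.603 mA

Total conductance ΣG = 1/2.69 + 1/12.3 + 1/37.4 + 1/1.11 = 1.381 (units of 1/kΩ).
R1 takes the fraction G_k/ΣG = 0.3717/1.381 = 0.2692, so I = 2.24 × 0.2692 = 0.6031 mA.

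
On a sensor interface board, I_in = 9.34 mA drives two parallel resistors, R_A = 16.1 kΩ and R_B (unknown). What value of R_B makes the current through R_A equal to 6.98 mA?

Two-branch current divider: I_A = I_in · R_B/(R_A + R_B).
6.98/9.34 = R_B/(R_A + R_B) → R_B = R_A · (0.7473)/(1 − 0.7473) = 16.1 × 2.958 = 47.62 kΩ.

R_B ≈ 47.6 kΩ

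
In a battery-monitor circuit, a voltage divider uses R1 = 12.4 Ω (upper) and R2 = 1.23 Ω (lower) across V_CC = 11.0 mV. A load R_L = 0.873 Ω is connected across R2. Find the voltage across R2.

V_out ≈ 0.435 mV

R2 ‖ R_L = (1.23 × 0.873)/(1.23 + 0.873) = 0.5106 Ω.
Voltage divider with the loaded lower leg: V_out = 11.0 × 0.5106/(12.4 + 0.5106) = 11.0 × 0.03955 = 0.4350 mV.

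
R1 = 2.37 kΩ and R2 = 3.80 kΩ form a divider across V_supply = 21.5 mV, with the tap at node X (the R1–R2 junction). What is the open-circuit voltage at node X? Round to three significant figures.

V_th ≈ 13.2 mV

V_th is the unloaded tap voltage: V_supply · R2/(R1+R2) = 21.5 × 0.6159 = 13.24 mV.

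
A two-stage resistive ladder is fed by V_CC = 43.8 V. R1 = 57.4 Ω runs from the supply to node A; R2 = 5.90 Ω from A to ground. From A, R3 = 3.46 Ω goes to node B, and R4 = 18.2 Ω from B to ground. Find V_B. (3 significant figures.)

V_B ≈ 2.75 V

Node A sees R2 in parallel with the series input of stage 2, R3 + R4 = 21.66 Ω.
Effective lower resistance at A: R2 ‖ 21.66 = 4.637 Ω.
First divider: V_A = V_CC · 4.637/(57.4 + 4.637) = 3.274 V.
V_B = V_A × 0.8403 = 2.751 V.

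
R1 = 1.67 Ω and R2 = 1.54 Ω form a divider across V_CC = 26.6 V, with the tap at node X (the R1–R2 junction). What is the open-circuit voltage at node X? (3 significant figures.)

With X open, the divider is unloaded: V_th = 26.6 × 1.54/3.210 = 12.76 V.

V_th ≈ 12.8 V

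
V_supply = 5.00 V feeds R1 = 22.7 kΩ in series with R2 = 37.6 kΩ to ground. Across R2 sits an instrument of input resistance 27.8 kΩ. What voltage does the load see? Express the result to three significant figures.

First combine the lower leg with the load: R2 ‖ R_L = 15.98 kΩ.
Then V_out = V_supply · R2'/(R1 + R2') = 5.00 × 15.98/38.68 = 2.066 V.
(Unloaded it would be 3.12 V; the load pulls it down.)

V_out ≈ 2.07 V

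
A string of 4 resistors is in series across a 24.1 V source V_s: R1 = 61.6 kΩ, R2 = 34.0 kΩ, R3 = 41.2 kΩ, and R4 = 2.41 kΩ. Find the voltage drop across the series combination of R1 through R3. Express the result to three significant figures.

Total series resistance ΣR = 61.6 + 34.0 + 41.2 + 2.41 = 139.2 kΩ.
R_{R1..R3} = 61.6 + 34.0 + 41.2 = 136.8 kΩ.
V = V_s · R/ΣR = 24.1 × 0.9827 = 23.68 V.

V ≈ 23.7 V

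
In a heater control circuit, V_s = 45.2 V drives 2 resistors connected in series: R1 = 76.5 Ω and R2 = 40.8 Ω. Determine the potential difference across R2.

Total series resistance ΣR = 76.5 + 40.8 = 117.3 Ω.
By the voltage-divider rule, V = 45.2 × 40.80/117.3 = 15.72 V.

V ≈ 15.7 V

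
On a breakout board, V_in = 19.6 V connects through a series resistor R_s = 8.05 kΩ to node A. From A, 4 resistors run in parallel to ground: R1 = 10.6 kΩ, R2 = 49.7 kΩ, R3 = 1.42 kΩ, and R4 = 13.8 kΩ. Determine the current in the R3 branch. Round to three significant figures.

Parallel bank: R_p = 1/(1/10.6 + 1/49.7 + 1/1.42 + 1/13.8) = 1.122 kΩ.
V_A = 19.6 × 1.122/9.172 = 2.398 V.
Branch current I = V_A/R3 = 2.398/1.42 = 1.689 mA.
(Check via current divider: I_total = 2.137 mA; share G_k/ΣG = 0.7902 → same result.)

I ≈ 1.69 mA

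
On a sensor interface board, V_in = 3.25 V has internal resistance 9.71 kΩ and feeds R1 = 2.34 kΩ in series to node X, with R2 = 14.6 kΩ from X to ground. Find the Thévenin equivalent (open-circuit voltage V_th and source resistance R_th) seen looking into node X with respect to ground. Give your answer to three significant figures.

V_th ≈ 1.78 V, R_th ≈ 6.60 kΩ

R1' = 9.71 + 2.34 = 12.05 kΩ (source resistance + R1).
Open-circuit (no load on X): V_th = V_in · R2/(R1' + R2) = 3.25 × 14.6/(12.05 + 14.6) = 1.780 V.
With V_in suppressed (replaced by a short), R_th = R1' ‖ R2 = (12.05 × 14.6)/(12.05 + 14.6) = 6.602 kΩ.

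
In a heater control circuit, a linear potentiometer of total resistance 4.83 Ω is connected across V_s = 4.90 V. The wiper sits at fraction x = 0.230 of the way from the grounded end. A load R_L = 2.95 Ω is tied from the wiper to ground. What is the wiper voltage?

The pot divides into 3.719 Ω above the wiper and 1.111 Ω below.
(x·R_p) ‖ R_L = 0.8070 Ω.
V_out = 4.90 × 0.8070/(3.719 + 0.8070) = 0.8737 V.
(Unloaded: V_out = x·V_s = 1.13 V.)

V_out ≈ 0.874 V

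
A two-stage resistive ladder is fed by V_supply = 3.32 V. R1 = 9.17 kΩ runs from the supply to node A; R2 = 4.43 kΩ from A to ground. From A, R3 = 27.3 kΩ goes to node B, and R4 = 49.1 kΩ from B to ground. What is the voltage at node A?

V_A ≈ 1.04 V

The second stage (R3 + R4 = 76.40 kΩ) loads node A in parallel with R2.
R2 ‖ (R3+R4) = 4.187 kΩ.
First divider: V_A = V_supply · 4.187/(9.17 + 4.187) = 1.041 V.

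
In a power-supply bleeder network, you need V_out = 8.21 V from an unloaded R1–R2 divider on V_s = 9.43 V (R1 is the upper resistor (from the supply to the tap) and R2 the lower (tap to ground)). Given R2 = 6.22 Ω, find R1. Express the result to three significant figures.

Required fraction k = V_out/V_s = 0.8706.
Rearranging, R1 = R2·(1−k)/k = 6.22 × 0.1486 = 0.9243 Ω.

R1 ≈ 0.924 Ω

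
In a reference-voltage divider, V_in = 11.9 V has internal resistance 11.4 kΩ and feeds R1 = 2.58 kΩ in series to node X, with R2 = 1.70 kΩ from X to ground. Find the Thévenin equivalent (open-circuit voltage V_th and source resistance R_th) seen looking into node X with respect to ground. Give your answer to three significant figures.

V_th ≈ 1.29 V, R_th ≈ 1.52 kΩ

R1' = 11.4 + 2.58 = 13.98 kΩ (source resistance + R1).
With X open, the divider is unloaded: V_th = 11.9 × 1.70/15.68 = 1.290 V.
Zeroing V_in shorts the top of R1' to ground, so R_th = R1' ‖ R2 = 1.516 kΩ.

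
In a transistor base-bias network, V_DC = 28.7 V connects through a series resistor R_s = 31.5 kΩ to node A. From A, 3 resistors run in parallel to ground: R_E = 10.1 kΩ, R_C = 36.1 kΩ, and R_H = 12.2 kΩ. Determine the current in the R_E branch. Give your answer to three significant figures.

Parallel bank: R_p = 1/(1/10.1 + 1/36.1 + 1/12.2) = 4.792 kΩ.
V_A = 28.7 × 4.792/36.29 = 3.790 V.
Branch current I = V_A/R_E = 3.790/10.1 = 0.3752 mA.

I ≈ 0.375 mA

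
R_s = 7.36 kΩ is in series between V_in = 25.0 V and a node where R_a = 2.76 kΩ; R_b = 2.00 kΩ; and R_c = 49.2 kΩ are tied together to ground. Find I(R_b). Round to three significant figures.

I ≈ 1.67 mA

Equivalent of the parallel group: R_p = 1.133 kΩ.
Node voltage V_A = V_in · R_p/(R_s + R_p) = 25.0 × 0.1334 = 3.335 V.
I(R_b) = V_A / R_b = 3.335/2.00 = 1.667 mA.
(Equivalently: I_total = 2.944 mA, then current-divider fraction G_k/ΣG = 0.5665.)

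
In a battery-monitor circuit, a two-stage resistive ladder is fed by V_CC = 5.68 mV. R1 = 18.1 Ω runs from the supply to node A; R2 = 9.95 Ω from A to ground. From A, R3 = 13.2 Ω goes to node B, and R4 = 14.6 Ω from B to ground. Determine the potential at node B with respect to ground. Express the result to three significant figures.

V_B ≈ 0.860 mV

Node A sees R2 in parallel with the series input of stage 2, R3 + R4 = 27.80 Ω.
R2 ‖ (R3+R4) = 7.327 Ω.
First divider: V_A = V_CC · 7.327/(18.1 + 7.327) = 1.637 mV.
Stage 2 is unloaded, so V_B = V_A · R4/(R3+R4) = 1.637 × 14.6/27.80 = 0.8596 mV.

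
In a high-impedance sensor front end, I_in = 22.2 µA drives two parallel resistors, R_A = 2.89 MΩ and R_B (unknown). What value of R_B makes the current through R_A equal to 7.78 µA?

R_B ≈ 1.56 MΩ

The fraction through R_A equals R_B/(R_A+R_B).
7.78/22.2 = R_B/(R_A + R_B) → R_B = R_A · (0.3505)/(1 − 0.3505) = 2.89 × 0.5395 = 1.559 MΩ.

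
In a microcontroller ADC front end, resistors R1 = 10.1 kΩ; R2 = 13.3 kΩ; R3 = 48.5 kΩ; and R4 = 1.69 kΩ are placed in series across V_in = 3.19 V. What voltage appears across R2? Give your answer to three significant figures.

Total series resistance ΣR = 10.1 + 13.3 + 48.5 + 1.69 = 73.59 kΩ.
Voltage divider: V = V_in · (13.30 / 73.59) = 3.19 × 0.1807 = 0.5765 V.

V ≈ 0.577 V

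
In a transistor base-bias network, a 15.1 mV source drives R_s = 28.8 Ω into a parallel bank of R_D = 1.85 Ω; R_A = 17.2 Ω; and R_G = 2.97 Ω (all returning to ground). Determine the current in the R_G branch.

I ≈ 0.182 mA

Combine the parallel branches: R_p = (1/1.85 + 1/17.2 + 1/2.97)⁻¹ = 1.069 Ω.
V_A by voltage divider: V_A = 15.1 × 1.069/(28.8 + 1.069) = 0.5405 mV.
I(R_G) = V_A / R_G = 0.5405/2.97 = 0.1820 mA.
(Check via current divider: I_total = 0.5055 mA; share G_k/ΣG = 0.3600 → same result.)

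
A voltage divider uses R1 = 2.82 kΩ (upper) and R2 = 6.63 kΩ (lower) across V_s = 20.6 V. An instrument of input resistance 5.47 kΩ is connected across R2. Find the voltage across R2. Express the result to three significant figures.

V_out ≈ 10.6 V

The load sits in parallel with R2, giving an effective lower resistance R2' = R2·R_L/(R2+R_L) = 2.997 kΩ.
Now apply the divider: V_out = 20.6 × 0.5152 = 10.61 V.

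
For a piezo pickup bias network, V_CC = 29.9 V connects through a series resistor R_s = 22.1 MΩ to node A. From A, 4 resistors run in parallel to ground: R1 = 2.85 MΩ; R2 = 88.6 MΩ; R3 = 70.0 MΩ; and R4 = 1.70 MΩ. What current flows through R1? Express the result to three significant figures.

I ≈ 0.470 µA

Parallel bank: R_p = 1/(1/2.85 + 1/88.6 + 1/70.0 + 1/1.70) = 1.037 MΩ.
Node voltage V_A = V_CC · R_p/(R_s + R_p) = 29.9 × 0.04480 = 1.340 V.
I(R1) = V_A / R1 = 1.340/2.85 = 0.4700 µA.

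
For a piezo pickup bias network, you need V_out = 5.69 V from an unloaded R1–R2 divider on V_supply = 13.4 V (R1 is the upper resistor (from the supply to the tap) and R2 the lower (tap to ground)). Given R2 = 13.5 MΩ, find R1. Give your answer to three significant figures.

R1 ≈ 18.3 MΩ

Required fraction k = V_out/V_supply = 0.4246.
R1 = R2·(1/k − 1) = 13.5 × 1.355 = 18.29 MΩ.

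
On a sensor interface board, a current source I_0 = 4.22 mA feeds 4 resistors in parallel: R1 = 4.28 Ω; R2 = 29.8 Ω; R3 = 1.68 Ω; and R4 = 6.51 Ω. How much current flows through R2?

Conductances: ΣG = 1/4.28 + 1/29.8 + 1/1.68 + 1/6.51 = 1.016 (1/Ω).
By the current-divider rule, I = I_0 · G_k/ΣG = 4.22 × 0.03303 = 0.1394 mA.

I ≈ 0.139 mA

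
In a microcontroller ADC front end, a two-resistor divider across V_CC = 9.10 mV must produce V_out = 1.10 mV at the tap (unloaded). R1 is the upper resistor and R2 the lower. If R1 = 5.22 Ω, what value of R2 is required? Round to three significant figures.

Required fraction k = V_out/V_CC = 0.1209.
Rearranging, R2 = R1·k/(1−k) = 5.22 × 0.1375 = 0.7177 Ω.

R2 ≈ 0.718 Ω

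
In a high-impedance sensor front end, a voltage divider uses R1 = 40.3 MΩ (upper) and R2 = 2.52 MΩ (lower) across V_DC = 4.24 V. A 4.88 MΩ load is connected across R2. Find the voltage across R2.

V_out ≈ 0.168 V

First combine the lower leg with the load: R2 ‖ R_L = 1.662 MΩ.
Now apply the divider: V_out = 4.24 × 0.03960 = 0.1679 V.
(Unloaded it would be 0.250 V; the load pulls it down.)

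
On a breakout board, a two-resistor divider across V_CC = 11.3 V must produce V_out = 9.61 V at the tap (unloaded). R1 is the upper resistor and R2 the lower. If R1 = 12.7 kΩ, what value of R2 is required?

R2 ≈ 72.2 kΩ

V_out/V_CC = R2/(R1+R2) = 0.8504.
So R2 = R1 · V_out/(V_CC − V_out) = 12.7 × 9.61/(11.3 − 9.61) = 12.7 × 5.686 = 72.22 kΩ.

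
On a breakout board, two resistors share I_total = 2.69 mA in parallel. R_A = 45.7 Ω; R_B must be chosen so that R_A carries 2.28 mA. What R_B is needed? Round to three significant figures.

Two-branch current divider: I_A = I_total · R_B/(R_A + R_B).
With f = 0.8476, R_B = R_A · f/(1−f) = 45.7 × 5.561 = 254.1 Ω.

R_B ≈ 254 Ω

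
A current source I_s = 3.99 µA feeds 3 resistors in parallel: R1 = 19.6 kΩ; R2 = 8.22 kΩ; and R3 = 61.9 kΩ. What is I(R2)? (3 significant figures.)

I ≈ 2.57 µA

Total conductance ΣG = 1/19.6 + 1/8.22 + 1/61.9 = 0.1888 (units of 1/kΩ).
By the current-divider rule, I = I_s · G_k/ΣG = 3.99 × 0.6443 = 2.571 µA.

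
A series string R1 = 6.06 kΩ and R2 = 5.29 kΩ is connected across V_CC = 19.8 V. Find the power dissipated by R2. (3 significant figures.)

P ≈ 16.1 mW

Series current I = V_CC/ΣR = 19.8/11.35 = 1.744 mA.
P(R2) = I²·R2 = (1.744)² × 5.29 = 16.10 mW.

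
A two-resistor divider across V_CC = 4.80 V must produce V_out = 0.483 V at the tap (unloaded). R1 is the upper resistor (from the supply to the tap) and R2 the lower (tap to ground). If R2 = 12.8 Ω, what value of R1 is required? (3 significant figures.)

R1 ≈ 114 Ω

Required fraction k = V_out/V_CC = 0.1006.
So R1 = R2 · (V_CC/V_out − 1) = 12.8 × (4.80/0.483 − 1) = 12.8 × 8.938 = 114.4 Ω.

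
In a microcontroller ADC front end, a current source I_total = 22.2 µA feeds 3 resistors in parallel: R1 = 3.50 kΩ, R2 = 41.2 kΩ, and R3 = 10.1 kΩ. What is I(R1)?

Total conductance ΣG = 1/3.50 + 1/41.2 + 1/10.1 = 0.4090 (units of 1/kΩ).
Current divider: I(R1) = I_total · G_k/ΣG = 22.2 × (0.2857/0.4090) = 22.2 × 0.6986 = 15.51 µA.

I ≈ 15.5 µA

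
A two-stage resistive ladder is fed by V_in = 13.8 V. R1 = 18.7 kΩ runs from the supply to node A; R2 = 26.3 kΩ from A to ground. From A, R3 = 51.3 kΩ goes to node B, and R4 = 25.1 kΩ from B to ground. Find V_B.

V_B ≈ 2.32 V

Looking into the second stage from A: R3 + R4 = 76.40 kΩ appears in parallel with R2.
R2 ‖ (R3+R4) = 19.56 kΩ.
First divider: V_A = V_in · 19.56/(18.7 + 19.56) = 7.056 V.
V_B = V_A × 0.3285 = 2.318 V.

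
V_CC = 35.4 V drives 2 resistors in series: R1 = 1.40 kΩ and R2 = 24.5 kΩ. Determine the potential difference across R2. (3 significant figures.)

ΣR = 1.40 + 24.5 = 25.90 kΩ.
V = V_CC · R/ΣR = 35.4 × 0.9459 = 33.49 V.

V ≈ 33.5 V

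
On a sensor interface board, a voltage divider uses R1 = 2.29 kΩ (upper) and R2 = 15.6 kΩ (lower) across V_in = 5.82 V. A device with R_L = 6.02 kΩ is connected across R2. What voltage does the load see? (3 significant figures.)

V_out ≈ 3.81 V

The load sits in parallel with R2, giving an effective lower resistance R2' = R2·R_L/(R2+R_L) = 4.344 kΩ.
Voltage divider with the loaded lower leg: V_out = 5.82 × 4.344/(2.29 + 4.344) = 5.82 × 0.6548 = 3.811 V.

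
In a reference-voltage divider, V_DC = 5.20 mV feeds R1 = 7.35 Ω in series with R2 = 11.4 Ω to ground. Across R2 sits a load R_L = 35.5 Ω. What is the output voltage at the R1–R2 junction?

V_out ≈ 2.81 mV

First combine the lower leg with the load: R2 ‖ R_L = 8.629 Ω.
Then V_out = V_DC · R2'/(R1 + R2') = 5.20 × 8.629/15.98 = 2.808 mV.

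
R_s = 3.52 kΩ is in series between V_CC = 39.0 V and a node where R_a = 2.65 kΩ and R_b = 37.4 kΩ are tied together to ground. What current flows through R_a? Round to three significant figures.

I ≈ 6.08 mA

Combine the parallel branches: R_p = (1/2.65 + 1/37.4)⁻¹ = 2.475 kΩ.
Node voltage V_A = V_CC · R_p/(R_s + R_p) = 39.0 × 0.4128 = 16.10 V.
I(R_a) = V_A / R_a = 16.10/2.65 = 6.075 mA.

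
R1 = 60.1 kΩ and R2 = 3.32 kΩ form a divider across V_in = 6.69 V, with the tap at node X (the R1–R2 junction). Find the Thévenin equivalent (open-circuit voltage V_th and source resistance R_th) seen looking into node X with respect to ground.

Open-circuit (no load on X): V_th = V_in · R2/(R1 + R2) = 6.69 × 3.32/(60.10 + 3.32) = 0.3502 V.
With V_in suppressed (replaced by a short), R_th = R1 ‖ R2 = (60.10 × 3.32)/(60.10 + 3.32) = 3.146 kΩ.

V_th ≈ 0.350 V, R_th ≈ 3.15 kΩ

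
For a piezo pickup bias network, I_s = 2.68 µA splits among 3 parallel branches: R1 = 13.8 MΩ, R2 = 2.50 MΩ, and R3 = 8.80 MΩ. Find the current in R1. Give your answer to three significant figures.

I ≈ 0.331 µA

Conductances: ΣG = 1/13.8 + 1/2.50 + 1/8.80 = 0.5861 (1/MΩ).
Current divider: I(R1) = I_s · G_k/ΣG = 2.68 × (0.07246/0.5861) = 2.68 × 0.1236 = 0.3313 µA.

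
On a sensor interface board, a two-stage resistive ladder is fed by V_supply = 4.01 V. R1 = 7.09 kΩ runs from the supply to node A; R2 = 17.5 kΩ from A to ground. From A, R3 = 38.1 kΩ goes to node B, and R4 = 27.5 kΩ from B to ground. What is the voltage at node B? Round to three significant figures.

V_B ≈ 1.11 V

Node A sees R2 in parallel with the series input of stage 2, R3 + R4 = 65.60 kΩ.
R2 ‖ (R3+R4) = 13.81 kΩ.
V_A = 4.01 × 13.81/(7.09 + 13.81) = 2.650 V.
V_B = V_A × 0.4192 = 1.111 V.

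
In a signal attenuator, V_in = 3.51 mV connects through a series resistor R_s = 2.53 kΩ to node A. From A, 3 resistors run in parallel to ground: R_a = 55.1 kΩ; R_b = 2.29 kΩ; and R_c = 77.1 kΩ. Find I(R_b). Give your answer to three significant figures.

Equivalent of the parallel group: R_p = 2.138 kΩ.
Node voltage V_A = V_in · R_p/(R_s + R_p) = 3.51 × 0.4580 = 1.607 mV.
Branch current I = V_A/R_b = 1.607/2.29 = 0.7020 µA.

I ≈ 0.702 µA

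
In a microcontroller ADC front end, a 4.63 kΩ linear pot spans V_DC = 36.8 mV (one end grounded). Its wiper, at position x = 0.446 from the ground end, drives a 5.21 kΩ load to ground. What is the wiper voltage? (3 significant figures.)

The pot divides into 2.565 kΩ above the wiper and 2.065 kΩ below.
(x·R_p) ‖ R_L = 1.479 kΩ.
Then V_out = V_DC · 1.479/(2.565 + 1.479) = 13.46 mV.
(Unloaded: V_out = x·V_DC = 16.4 mV.)

V_out ≈ 13.5 mV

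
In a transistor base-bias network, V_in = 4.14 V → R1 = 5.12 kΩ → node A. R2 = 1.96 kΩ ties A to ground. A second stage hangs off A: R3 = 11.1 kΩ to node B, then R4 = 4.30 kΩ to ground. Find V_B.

The second stage (R3 + R4 = 15.40 kΩ) loads node A in parallel with R2.
R2 ‖ (R3+R4) = 1.739 kΩ.
First divider: V_A = V_in · 1.739/(5.12 + 1.739) = 1.050 V.
Stage 2 is unloaded, so V_B = V_A · R4/(R3+R4) = 1.050 × 4.30/15.40 = 0.2930 V.

V_B ≈ 0.293 V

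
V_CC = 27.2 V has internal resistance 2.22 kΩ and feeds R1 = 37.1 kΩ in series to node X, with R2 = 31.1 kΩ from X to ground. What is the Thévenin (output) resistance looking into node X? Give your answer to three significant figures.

R1' = 2.22 + 37.1 = 39.32 kΩ (source resistance + R1).
With V_CC suppressed (replaced by a short), R_th = R1' ‖ R2 = (39.32 × 31.1)/(39.32 + 31.1) = 17.37 kΩ.

R_th ≈ 17.4 kΩ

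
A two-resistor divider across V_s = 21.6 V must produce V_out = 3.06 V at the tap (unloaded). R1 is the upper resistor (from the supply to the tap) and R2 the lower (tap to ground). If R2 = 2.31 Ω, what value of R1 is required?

R1 ≈ 14.0 Ω

Required fraction k = V_out/V_s = 0.1417.
So R1 = R2 · (V_s/V_out − 1) = 2.31 × (21.6/3.06 − 1) = 2.31 × 6.059 = 14.00 Ω.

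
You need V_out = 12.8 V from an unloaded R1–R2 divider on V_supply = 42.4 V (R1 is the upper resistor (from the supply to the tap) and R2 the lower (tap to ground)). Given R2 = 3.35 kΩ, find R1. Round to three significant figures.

The divider ratio is R2/(R1+R2) = 12.8/42.4 = 0.3019.
So R1 = R2 · (V_supply/V_out − 1) = 3.35 × (42.4/12.8 − 1) = 3.35 × 2.312 = 7.747 kΩ.

R1 ≈ 7.75 kΩ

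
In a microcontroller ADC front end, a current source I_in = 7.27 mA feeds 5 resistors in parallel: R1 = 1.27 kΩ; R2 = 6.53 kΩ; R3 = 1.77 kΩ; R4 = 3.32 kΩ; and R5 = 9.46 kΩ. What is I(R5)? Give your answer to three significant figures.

Total conductance ΣG = 1/1.27 + 1/6.53 + 1/1.77 + 1/3.32 + 1/9.46 = 1.912 (units of 1/kΩ).
R5 takes the fraction G_k/ΣG = 0.1057/1.912 = 0.05527, so I = 7.27 × 0.05527 = 0.4018 mA.

I ≈ 0.402 mA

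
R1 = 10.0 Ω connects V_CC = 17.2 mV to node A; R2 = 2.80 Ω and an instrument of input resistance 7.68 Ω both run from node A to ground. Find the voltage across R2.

First combine the lower leg with the load: R2 ‖ R_L = 2.052 Ω.
Then V_out = V_CC · R2'/(R1 + R2') = 17.2 × 2.052/12.05 = 2.928 mV.
(Unloaded it would be 3.76 mV; the load pulls it down.)

V_out ≈ 2.93 mV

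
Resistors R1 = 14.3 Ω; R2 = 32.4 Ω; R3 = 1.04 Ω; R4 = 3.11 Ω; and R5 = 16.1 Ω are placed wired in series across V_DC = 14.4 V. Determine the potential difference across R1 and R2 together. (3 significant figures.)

ΣR = 14.3 + 32.4 + 1.04 + 3.11 + 16.1 = 66.95 Ω.
R_{R1..R2} = 14.3 + 32.4 = 46.70 Ω.
Voltage divider: V = V_DC · (46.70 / 66.95) = 14.4 × 0.6975 = 10.04 V.

V ≈ 10.0 V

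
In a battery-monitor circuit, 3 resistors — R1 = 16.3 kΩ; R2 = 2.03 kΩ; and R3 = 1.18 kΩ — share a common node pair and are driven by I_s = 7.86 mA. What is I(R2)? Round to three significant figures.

I ≈ 2.76 mA

ΣG = 1/16.3 + 1/2.03 + 1/1.18 = 1.401.
Current divider: I(R2) = I_s · G_k/ΣG = 7.86 × (0.4926/1.401) = 7.86 × 0.3515 = 2.763 mA.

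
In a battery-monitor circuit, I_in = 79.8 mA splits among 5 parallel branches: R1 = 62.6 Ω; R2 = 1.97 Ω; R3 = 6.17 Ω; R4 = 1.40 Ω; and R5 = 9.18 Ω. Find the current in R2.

I ≈ 26.8 mA

Total conductance ΣG = 1/62.6 + 1/1.97 + 1/6.17 + 1/1.40 + 1/9.18 = 1.509 (units of 1/Ω).
Current divider: I(R2) = I_in · G_k/ΣG = 79.8 × (0.5076/1.509) = 79.8 × 0.3364 = 26.85 mA.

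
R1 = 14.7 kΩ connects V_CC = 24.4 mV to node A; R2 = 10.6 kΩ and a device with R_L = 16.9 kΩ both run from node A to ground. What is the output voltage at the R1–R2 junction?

V_out ≈ 7.49 mV

First combine the lower leg with the load: R2 ‖ R_L = 6.514 kΩ.
Now apply the divider: V_out = 24.4 × 0.3071 = 7.492 mV.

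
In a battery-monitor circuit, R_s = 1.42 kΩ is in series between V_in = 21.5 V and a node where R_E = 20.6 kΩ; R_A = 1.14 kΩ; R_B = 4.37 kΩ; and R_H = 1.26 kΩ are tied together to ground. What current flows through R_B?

Parallel bank: R_p = 1/(1/20.6 + 1/1.14 + 1/4.37 + 1/1.26) = 0.5133 kΩ.
Node voltage V_A = V_in · R_p/(R_s + R_p) = 21.5 × 0.2655 = 5.708 V.
Branch current I = V_A/R_B = 5.708/4.37 = 1.306 mA.
(Check via current divider: I_total = 11.12 mA; share G_k/ΣG = 0.1175 → same result.)

I ≈ 1.31 mA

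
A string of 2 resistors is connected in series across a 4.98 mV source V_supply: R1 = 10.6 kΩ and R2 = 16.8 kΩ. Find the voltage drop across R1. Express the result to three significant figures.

Series total: ΣR = 10.6 + 16.8 = 27.40 kΩ.
V = V_supply · R/ΣR = 4.98 × 0.3869 = 1.927 mV.

V ≈ 1.93 mV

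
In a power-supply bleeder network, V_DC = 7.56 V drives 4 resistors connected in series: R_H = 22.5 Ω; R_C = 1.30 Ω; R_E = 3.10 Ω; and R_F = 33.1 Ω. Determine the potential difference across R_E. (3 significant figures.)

Series total: ΣR = 22.5 + 1.30 + 3.10 + 33.1 = 60.00 Ω.
V = V_DC · R/ΣR = 7.56 × 0.05167 = 0.3906 V.

V ≈ 0.391 V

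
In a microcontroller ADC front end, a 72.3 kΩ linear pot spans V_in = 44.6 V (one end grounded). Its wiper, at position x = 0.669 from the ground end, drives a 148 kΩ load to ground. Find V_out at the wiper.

Lower segment x·R_p = 48.37 kΩ; upper segment (1−x)·R_p = 23.93 kΩ.
(x·R_p) ‖ R_L = 36.45 kΩ.
Loaded-divider output: V_out = 44.6 × 0.6037 = 26.92 V.
(Unloaded: V_out = x·V_in = 29.8 V.)

V_out ≈ 26.9 V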